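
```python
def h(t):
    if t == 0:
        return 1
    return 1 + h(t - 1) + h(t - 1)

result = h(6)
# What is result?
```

h(t) = 1 + 2·h(t-1), h(0)=1. Closed form: (1+1)·2^6 - 1 = 127.

Answer: 127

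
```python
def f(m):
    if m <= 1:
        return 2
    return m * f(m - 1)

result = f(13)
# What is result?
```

f(13) = 13 * 12 * 11 * 10 * 9 * 8 * 7 * 6 * 5 * 4 * 3 * 2 * 2 = 12454041600

Answer: 12454041600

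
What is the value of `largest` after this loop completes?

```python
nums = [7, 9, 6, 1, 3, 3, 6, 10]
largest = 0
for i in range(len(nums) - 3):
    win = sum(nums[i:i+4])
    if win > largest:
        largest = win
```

Max sum of 4-element window in [7, 9, 6, 1, 3, 3, 6, 10]
`largest` takes the values: 0 → 23

Answer: 23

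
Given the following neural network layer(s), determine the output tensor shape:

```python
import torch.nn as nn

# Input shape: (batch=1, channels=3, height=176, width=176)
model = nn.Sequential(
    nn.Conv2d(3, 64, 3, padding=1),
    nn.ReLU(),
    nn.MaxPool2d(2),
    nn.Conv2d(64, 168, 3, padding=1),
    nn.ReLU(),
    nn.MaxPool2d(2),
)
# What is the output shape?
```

Input: (1, 3, 176, 176) -> after first Conv2d: (1, 64, 176, 176) -> after first MaxPool2d: (1, 64, 88, 88) -> after second Conv2d: (1, 168, 88, 88) -> Output: (1, 168, 44, 44)

Answer: (1, 168, 44, 44)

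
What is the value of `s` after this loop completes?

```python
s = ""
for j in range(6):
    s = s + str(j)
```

Concatenate digits 0 to 5
`s` takes the values: "" → "0" → "01" → "012" → "0123" → "01234" → "012345"

Answer: "012345"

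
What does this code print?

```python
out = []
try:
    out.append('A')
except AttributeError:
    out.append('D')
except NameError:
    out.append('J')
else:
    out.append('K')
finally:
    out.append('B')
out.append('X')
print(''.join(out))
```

Execution trace: 'A' (try body, no exception) → 'K' (else) → 'B' (finally) → 'X' (after the try/except). Output: AKBX

Answer: AKBX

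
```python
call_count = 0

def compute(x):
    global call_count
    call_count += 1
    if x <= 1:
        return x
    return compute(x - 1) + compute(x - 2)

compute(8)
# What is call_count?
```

Calls(x) = 1 + Calls(x-1) + Calls(x-2); Calls(0)=Calls(1)=1. For x=8 this gives 67.

Answer: 67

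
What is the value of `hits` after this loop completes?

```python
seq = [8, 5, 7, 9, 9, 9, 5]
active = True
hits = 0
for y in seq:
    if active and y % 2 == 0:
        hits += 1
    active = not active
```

Count even values at even positions
`hits` takes the values: 0 → 1

Answer: 1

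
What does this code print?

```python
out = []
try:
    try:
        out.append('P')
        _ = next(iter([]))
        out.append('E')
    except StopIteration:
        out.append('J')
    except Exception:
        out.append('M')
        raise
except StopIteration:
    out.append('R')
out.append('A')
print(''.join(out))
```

Execution trace: 'P' (try body) → 'J' (except StopIteration) → 'A' (after the try/except). Output: PJA

Answer: PJA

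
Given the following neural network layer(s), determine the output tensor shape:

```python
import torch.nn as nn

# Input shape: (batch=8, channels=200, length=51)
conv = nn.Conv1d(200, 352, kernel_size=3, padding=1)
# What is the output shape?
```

Input: (8, 200, 51) -> Output: (8, 352, 51)

Answer: (8, 352, 51)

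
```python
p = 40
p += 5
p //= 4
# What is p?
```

Trace:
`p = 40` → p = 40
`p += 5` → p = 45
`p //= 4` → p = 11
So p = 11

Answer: 11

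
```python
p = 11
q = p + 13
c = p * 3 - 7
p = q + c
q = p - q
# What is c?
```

Trace:
`p = 11` → p = 11
`q = p + 13` → q = 24
`c = p * 3 - 7` → c = 26
`p = q + c` → p = 50
`q = p - q` → q = 26
So c = 26

Answer: 26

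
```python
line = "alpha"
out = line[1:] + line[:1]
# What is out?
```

Trace:
`line = "alpha"` → line = 'alpha'
`out = line[1:] + line[:1]` → out = 'lphaa'
So out = 'lphaa'

Answer: 'lphaa'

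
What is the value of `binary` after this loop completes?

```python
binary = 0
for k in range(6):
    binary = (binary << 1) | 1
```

Build 6 consecutive 1-bits: 0b111111
`binary` takes the values: 0 → 1 → 3 → 7 → 15 → 31 → 63

Answer: 63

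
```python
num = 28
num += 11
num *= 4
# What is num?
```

Trace:
`num = 28` → num = 28
`num += 11` → num = 39
`num *= 4` → num = 156
So num = 156

Answer: 156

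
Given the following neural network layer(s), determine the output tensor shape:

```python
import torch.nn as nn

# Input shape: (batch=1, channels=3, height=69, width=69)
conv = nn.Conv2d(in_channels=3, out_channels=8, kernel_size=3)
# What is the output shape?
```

Input: (1, 3, 69, 69) -> Output: (1, 8, 67, 67)

Answer: (1, 8, 67, 67)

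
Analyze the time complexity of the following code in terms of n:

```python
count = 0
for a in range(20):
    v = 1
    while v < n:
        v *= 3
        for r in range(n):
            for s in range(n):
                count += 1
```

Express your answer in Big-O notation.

Each loop level contributes: 1 × log n × n × n. Multiplying the contributions gives O(n^2 log n).

Answer: O(n^2 log n)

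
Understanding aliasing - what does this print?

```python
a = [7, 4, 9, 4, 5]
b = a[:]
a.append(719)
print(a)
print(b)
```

Key concept: slice [:] creates copy.
Step by step:
`a = [7, 4, 9, 4, 5]` → a = [7, 4, 9, 4, 5]
`b = a[:]` → b = [7, 4, 9, 4, 5]
`a.append(719)` → a = [7, 4, 9, 4, 5, 719]
`print(a)` → prints [7, 4, 9, 4, 5, 719]
`print(b)` → prints [7, 4, 9, 4, 5]

Answer:
[7, 4, 9, 4, 5, 719]
[7, 4, 9, 4, 5]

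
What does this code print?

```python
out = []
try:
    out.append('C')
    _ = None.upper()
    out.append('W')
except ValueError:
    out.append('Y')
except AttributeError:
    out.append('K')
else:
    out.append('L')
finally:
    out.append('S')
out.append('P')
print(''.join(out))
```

Execution trace: 'C' (try body) → 'K' (except AttributeError) → 'S' (finally) → 'P' (after the try/except). Output: CKSP

Answer: CKSP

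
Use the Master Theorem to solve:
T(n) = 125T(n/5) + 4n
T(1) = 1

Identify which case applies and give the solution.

a=125, b=5, f(n)=4n. log_5(125) = 3. Since c=1 < 3, Case 1 applies: T(n) = Θ(n^log_b(a)) = O(n^3).

Answer: O(n^3) - Case 1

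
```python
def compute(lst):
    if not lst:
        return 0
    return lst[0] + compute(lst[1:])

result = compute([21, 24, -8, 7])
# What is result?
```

21 + 24 + (-8) + 7 + 0 = 44

Answer: 44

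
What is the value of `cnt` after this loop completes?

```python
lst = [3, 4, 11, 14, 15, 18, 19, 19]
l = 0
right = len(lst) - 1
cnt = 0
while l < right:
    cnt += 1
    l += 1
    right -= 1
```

Iterations until pointers meet (list length 8)
`cnt` takes the values: 0 → 1 → 2 → 3 → 4

Answer: 4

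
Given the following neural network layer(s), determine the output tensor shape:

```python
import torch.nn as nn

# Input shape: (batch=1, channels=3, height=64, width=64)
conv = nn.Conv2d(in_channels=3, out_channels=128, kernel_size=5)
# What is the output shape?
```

Input: (1, 3, 64, 64) -> Output: (1, 128, 60, 60)

Answer: (1, 128, 60, 60)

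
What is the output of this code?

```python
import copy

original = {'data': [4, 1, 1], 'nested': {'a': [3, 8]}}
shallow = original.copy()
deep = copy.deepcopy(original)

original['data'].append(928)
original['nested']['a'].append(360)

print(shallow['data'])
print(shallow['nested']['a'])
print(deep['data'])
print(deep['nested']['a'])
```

Key concept: comparing shallow vs deep copy.
Step by step:
`original = {'data': [4, 1, 1], 'nested': {'a': [3, 8]}}` → original = {'data': [4, 1, 1], 'nested': {'a': [3, 8]}}
`shallow = original.copy()` → shallow = {'data': [4, 1, 1], 'nested': {'a': [3, 8]}}
`deep = copy.deepcopy(original)` → deep = {'data': [4, 1, 1], 'nested': {'a': [3, 8]}}
`original['data'].append(928)` → original = {'data': [4, 1, 1, 928], 'nested': {'a': [3, 8]}}; shallow = {'data': [4, 1, 1, 928], 'nested': {'a': [3, 8]}}
`original['nested']['a'].append(360)` → original = {'data': [4, 1, 1, 928], 'nested': {'a': [3, 8, 360]}}; shallow = {'data': [4, 1, 1, 928], 'nested': {'a': [3, 8, 360]}}
`print(shallow['data'])` → prints [4, 1, 1, 928]
`print(shallow['nested']['a'])` → prints [3, 8, 360]
`print(deep['data'])` → prints [4, 1, 1]
`print(deep['nested']['a'])` → prints [3, 8]

Answer:
[4, 1, 1, 928]
[3, 8, 360]
[4, 1, 1]
[3, 8]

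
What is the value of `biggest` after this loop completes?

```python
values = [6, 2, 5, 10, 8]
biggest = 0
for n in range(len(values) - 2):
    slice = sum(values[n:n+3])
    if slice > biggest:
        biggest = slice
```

Max sum of 3-element window in [6, 2, 5, 10, 8]
`biggest` takes the values: 0 → 13 → 17 → 23

Answer: 23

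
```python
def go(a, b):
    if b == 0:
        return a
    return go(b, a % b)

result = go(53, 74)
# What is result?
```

go(53, 74) -> go(74, 53) -> go(53, 21) -> go(21, 11) -> go(11, 10) -> go(10, 1) -> go(1, 0) -> 1

Answer: 1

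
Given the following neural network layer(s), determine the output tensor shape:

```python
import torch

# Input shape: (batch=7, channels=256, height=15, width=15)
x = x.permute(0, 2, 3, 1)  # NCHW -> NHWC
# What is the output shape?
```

Input: (7, 256, 15, 15) -> Output: (7, 15, 15, 256)

Answer: (7, 15, 15, 256)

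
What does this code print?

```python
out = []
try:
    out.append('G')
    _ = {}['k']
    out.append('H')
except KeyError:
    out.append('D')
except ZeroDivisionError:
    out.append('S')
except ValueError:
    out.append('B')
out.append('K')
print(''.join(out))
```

Execution trace: 'G' (try body) → 'D' (except KeyError) → 'K' (after the try/except). Output: GDK

Answer: GDK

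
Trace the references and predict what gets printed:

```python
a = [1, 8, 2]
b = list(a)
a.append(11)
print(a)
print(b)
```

Key concept: list() constructor creates copy.
Step by step:
`a = [1, 8, 2]` → a = [1, 8, 2]
`b = list(a)` → b = [1, 8, 2]
`a.append(11)` → a = [1, 8, 2, 11]
`print(a)` → prints [1, 8, 2, 11]
`print(b)` → prints [1, 8, 2]

Answer:
[1, 8, 2, 11]
[1, 8, 2]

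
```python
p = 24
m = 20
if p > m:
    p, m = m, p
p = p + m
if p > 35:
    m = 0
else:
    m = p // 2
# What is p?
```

Trace:
`p = 24` → p = 24
`m = 20` → m = 20
`if p > m: ...` → p > m is True → p = 20; m = 24
`p = p + m` → p = 44
`if p > 35: ...` → p > 35 is True → m = 0
So p = 44

Answer: 44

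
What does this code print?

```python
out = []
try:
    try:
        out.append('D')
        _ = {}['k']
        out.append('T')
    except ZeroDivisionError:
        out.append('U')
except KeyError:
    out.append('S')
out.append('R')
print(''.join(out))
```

Execution trace: 'D' (inner try body) → 'S' (outer except KeyError) → 'R' (after the try/except). Output: DSR

Answer: DSR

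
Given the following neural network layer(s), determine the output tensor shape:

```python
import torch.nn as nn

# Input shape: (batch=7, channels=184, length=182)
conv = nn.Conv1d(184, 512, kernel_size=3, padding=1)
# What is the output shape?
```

Input: (7, 184, 182) -> Output: (7, 512, 182)

Answer: (7, 512, 182)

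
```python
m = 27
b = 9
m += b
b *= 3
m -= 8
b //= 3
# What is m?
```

Trace:
`m = 27` → m = 27
`b = 9` → b = 9
`m += b` → m = 36
`b *= 3` → b = 27
`m -= 8` → m = 28
`b //= 3` → b = 9
So m = 28

Answer: 28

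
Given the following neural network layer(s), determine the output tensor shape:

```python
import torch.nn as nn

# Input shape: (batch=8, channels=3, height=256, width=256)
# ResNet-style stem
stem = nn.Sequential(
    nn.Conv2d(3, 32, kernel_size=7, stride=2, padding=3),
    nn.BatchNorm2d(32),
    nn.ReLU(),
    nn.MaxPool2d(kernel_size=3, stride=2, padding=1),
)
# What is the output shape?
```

Input: (8, 3, 256, 256) -> after Conv2d 7x7 stride=2: (8, 32, 128, 128) -> Output: (8, 32, 64, 64)

Answer: (8, 32, 64, 64)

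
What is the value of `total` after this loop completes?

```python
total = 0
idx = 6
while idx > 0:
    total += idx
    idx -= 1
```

Sum 6 down to 1
`total` takes the values: 0 → 6 → 11 → 15 → 18 → 20 → 21

Answer: 21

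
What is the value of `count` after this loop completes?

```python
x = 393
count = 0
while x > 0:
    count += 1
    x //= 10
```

Count digits by repeated division by 10
`count` takes the values: 0 → 1 → 2 → 3

Answer: 3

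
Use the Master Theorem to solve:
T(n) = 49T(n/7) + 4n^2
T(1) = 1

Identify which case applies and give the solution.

a=49, b=7, f(n)=4n^2. log_7(49) = 2. Since c=2 = 2, Case 2 applies: T(n) = Θ(n^log_b(a) · log n) = O(n^2 log n).

Answer: O(n^2 log n) - Case 2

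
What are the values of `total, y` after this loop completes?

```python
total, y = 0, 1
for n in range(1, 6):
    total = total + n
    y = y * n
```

Sum and factorial of 1 to 5
`total, y` takes the values: (0, 1) → (1, 1) → (3, 1) → (3, 2) → (6, 2) → (6, 6) → (10, 6) → (10, 24) → (15, 24) → (15, 120)

Answer: 15, 120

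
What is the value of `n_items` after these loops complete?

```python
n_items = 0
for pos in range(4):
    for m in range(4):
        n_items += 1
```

4 * 4 = 16
`n_items` takes the values: 0 → 1 → 2 → 3 → 4 → 5 → 6 → 7 → 8 → 9 → 10 → 11 → 12 → 13 → 14 → 15 → 16

Answer: 16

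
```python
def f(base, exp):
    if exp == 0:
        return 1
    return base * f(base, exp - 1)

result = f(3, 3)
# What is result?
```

f(3, 3) = 3 * 3 * 3 = 27

Answer: 27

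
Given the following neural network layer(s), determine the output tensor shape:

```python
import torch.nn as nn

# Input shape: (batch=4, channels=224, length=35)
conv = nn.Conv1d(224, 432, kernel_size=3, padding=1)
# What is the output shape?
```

Input: (4, 224, 35) -> Output: (4, 432, 35)

Answer: (4, 432, 35)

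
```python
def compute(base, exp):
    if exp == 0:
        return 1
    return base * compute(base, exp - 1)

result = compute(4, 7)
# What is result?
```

compute(4, 7) = 4 * 4 * 4 * 4 * 4 * 4 * 4 = 16384

Answer: 16384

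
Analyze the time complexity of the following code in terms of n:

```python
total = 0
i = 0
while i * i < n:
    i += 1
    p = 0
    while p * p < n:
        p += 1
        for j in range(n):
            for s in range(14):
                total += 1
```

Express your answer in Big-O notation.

Each loop level contributes: √n × √n × n × 1. Multiplying the contributions gives O(n^2).

Answer: O(n^2)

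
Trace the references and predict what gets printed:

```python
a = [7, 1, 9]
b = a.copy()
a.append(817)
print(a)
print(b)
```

Key concept: list.copy() creates independent copy.
Step by step:
`a = [7, 1, 9]` → a = [7, 1, 9]
`b = a.copy()` → b = [7, 1, 9]
`a.append(817)` → a = [7, 1, 9, 817]
`print(a)` → prints [7, 1, 9, 817]
`print(b)` → prints [7, 1, 9]

Answer:
[7, 1, 9, 817]
[7, 1, 9]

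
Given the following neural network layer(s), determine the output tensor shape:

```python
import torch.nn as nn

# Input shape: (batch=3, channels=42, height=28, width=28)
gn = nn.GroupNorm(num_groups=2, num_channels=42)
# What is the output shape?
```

Input: (3, 42, 28, 28) -> Output: (3, 42, 28, 28)

Answer: (3, 42, 28, 28)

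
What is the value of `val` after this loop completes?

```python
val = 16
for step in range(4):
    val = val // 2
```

Halve 4 times: 16 // 2^4 = 1
`val` takes the values: 16 → 8 → 4 → 2 → 1

Answer: 1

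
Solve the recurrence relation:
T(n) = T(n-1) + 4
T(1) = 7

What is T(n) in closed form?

Unrolling: T(n) = T(1) + 4·(n-1) = 7 + 4(n-1) = 4n + 3.

Answer: T(n) = 4n + 3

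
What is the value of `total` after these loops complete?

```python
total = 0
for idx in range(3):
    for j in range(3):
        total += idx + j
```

Sum of all idx+j for idx,j in 3x3
`total` takes the values: 0 → 1 → 3 → 4 → 6 → 9 → 11 → 14 → 18

Answer: 18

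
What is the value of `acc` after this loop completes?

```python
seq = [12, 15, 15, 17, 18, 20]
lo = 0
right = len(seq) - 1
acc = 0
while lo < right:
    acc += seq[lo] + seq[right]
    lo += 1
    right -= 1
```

Sum of pairs from ends
`acc` takes the values: 0 → 32 → 65 → 97

Answer: 97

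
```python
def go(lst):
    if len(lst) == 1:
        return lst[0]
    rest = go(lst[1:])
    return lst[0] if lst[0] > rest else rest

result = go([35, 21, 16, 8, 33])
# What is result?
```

Recursive max over [35, 21, 16, 8, 33] = 35

Answer: 35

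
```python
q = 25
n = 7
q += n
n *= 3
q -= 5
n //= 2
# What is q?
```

Trace:
`q = 25` → q = 25
`n = 7` → n = 7
`q += n` → q = 32
`n *= 3` → n = 21
`q -= 5` → q = 27
`n //= 2` → n = 10
So q = 27

Answer: 27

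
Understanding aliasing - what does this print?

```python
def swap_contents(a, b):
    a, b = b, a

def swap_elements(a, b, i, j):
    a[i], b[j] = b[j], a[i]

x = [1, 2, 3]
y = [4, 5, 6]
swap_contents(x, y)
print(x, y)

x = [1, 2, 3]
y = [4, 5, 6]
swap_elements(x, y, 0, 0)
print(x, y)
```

Key concept: parameter rebinding vs mutation.
Step by step:
`x = [1, 2, 3]` → x = [1, 2, 3]
`y = [4, 5, 6]` → y = [4, 5, 6]
`swap_contents(x, y)` → no visible change to tracked variables
`print(x, y)` → prints [1, 2, 3] [4, 5, 6]
`x = [1, 2, 3]` → x = [1, 2, 3]
`y = [4, 5, 6]` → y = [4, 5, 6]
`swap_elements(x, y, 0, 0)` → x = [4, 2, 3]; y = [1, 5, 6]
`print(x, y)` → prints [4, 2, 3] [1, 5, 6]

Answer:
[1, 2, 3] [4, 5, 6]
[4, 2, 3] [1, 5, 6]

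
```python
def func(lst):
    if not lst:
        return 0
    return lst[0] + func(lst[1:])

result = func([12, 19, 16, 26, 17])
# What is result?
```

12 + 19 + 16 + 26 + 17 + 0 = 90

Answer: 90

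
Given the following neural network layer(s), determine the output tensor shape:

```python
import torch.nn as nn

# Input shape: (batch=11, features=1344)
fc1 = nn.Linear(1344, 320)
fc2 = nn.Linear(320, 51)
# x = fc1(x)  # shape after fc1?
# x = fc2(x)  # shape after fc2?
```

Input: (11, 1344) -> after fc1: (11, 320) -> Output: (11, 51)

Answer: (11, 51)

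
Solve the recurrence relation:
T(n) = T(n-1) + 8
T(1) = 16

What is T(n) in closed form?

Unrolling: T(n) = T(1) + 8·(n-1) = 16 + 8(n-1) = 8n + 8.

Answer: T(n) = 8n + 8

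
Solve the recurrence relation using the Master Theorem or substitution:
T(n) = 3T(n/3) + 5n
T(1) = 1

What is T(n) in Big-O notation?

By Master Theorem: a=3, b=3, f(n)=5n. Since log_3(3) = 1 and f(n) = Θ(n^1), Case 2 applies. T(n) = O(n log n).

Answer: O(n log n)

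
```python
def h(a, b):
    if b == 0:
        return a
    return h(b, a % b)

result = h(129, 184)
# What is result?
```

h(129, 184) -> h(184, 129) -> h(129, 55) -> h(55, 19) -> h(19, 17) -> h(17, 2) -> h(2, 1) -> h(1, 0) -> 1

Answer: 1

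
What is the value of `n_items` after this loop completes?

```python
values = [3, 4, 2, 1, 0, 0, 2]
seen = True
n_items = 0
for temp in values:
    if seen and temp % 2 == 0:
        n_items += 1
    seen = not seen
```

Count even values at even positions
`n_items` takes the values: 0 → 1 → 2 → 3

Answer: 3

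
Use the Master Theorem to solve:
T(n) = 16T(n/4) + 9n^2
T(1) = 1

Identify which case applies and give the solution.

a=16, b=4, f(n)=9n^2. log_4(16) = 2. Since c=2 = 2, Case 2 applies: T(n) = Θ(n^log_b(a) · log n) = O(n^2 log n).

Answer: O(n^2 log n) - Case 2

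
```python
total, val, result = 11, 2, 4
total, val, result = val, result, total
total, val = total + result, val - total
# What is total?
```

Trace:
`total, val, result = 11, 2, 4` → total = 11; val = 2; result = 4
`total, val, result = val, result, total` → total = 2; val = 4; result = 11
`total, val = total + result, val - total` → total = 13; val = 2
So total = 13

Answer: 13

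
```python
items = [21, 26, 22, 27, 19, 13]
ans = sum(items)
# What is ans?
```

Trace:
`items = [21, 26, 22, 27, 19, 13]` → items = [21, 26, 22, 27, 19, 13]
`ans = sum(items)` → ans = 128
So ans = 128

Answer: 128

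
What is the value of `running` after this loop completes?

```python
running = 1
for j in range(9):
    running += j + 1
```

Start at 1, add 1 to 9 = 46
`running` takes the values: 1 → 2 → 4 → 7 → 11 → 16 → 22 → 29 → 37 → 46

Answer: 46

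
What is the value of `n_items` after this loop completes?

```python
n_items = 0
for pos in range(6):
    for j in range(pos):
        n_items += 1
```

Triangle number: 0+1+2+...+5
`n_items` takes the values: 0 → 1 → 2 → 3 → 4 → 5 → 6 → 7 → 8 → 9 → 10 → 11 → 12 → 13 → 14 → 15

Answer: 15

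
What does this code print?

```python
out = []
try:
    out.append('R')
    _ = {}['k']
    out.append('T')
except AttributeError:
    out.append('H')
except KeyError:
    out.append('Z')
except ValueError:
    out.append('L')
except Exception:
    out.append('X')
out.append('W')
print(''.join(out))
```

Execution trace: 'R' (try body) → 'Z' (except KeyError) → 'W' (after the try/except). Output: RZW

Answer: RZW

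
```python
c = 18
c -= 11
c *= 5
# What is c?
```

Trace:
`c = 18` → c = 18
`c -= 11` → c = 7
`c *= 5` → c = 35
So c = 35

Answer: 35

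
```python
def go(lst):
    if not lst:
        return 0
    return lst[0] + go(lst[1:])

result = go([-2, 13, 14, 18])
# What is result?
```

(-2) + 13 + 14 + 18 + 0 = 43

Answer: 43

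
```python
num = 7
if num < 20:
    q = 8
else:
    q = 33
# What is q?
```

Trace:
`num = 7` → num = 7
`if num < 20: ...` → num < 20 is True → q = 8
So q = 8

Answer: 8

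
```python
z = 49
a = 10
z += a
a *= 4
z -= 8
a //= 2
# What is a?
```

Trace:
`z = 49` → z = 49
`a = 10` → a = 10
`z += a` → z = 59
`a *= 4` → a = 40
`z -= 8` → z = 51
`a //= 2` → a = 20
So a = 20

Answer: 20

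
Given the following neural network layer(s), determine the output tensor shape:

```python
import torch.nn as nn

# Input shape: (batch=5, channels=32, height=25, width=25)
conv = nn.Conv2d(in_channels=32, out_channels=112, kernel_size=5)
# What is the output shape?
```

Input: (5, 32, 25, 25) -> Output: (5, 112, 21, 21)

Answer: (5, 112, 21, 21)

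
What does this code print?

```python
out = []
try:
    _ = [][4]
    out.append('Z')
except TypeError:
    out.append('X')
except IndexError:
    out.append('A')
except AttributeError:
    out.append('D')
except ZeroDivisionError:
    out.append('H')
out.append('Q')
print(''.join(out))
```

Execution trace: 'A' (except IndexError) → 'Q' (after the try/except). Output: AQ

Answer: AQ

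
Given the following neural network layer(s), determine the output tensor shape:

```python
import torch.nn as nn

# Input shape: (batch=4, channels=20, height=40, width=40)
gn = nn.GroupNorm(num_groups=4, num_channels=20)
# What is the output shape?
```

Input: (4, 20, 40, 40) -> Output: (4, 20, 40, 40)

Answer: (4, 20, 40, 40)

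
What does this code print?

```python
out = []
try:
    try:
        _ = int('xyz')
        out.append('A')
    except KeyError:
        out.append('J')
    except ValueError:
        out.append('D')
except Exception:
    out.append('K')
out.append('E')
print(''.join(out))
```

Execution trace: 'D' (inner except ValueError) → 'E' (after the try/except). Output: DE

Answer: DE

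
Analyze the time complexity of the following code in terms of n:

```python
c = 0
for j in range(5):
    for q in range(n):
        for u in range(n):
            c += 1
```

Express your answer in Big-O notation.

Each loop level contributes: 1 × n × n. Multiplying the contributions gives O(n^2).

Answer: O(n^2)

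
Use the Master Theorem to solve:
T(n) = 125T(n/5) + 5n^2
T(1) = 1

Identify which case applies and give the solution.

a=125, b=5, f(n)=5n^2. log_5(125) = 3. Since c=2 < 3, Case 1 applies: T(n) = Θ(n^log_b(a)) = O(n^3).

Answer: O(n^3) - Case 1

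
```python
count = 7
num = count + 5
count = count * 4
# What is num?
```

Trace:
`count = 7` → count = 7
`num = count + 5` → num = 12
`count = count * 4` → count = 28
So num = 12

Answer: 12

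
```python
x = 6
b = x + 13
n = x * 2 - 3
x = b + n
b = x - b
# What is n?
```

Trace:
`x = 6` → x = 6
`b = x + 13` → b = 19
`n = x * 2 - 3` → n = 9
`x = b + n` → x = 28
`b = x - b` → b = 9
So n = 9

Answer: 9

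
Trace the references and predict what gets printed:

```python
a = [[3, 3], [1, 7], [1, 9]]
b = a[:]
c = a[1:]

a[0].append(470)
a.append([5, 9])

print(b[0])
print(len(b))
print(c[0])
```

Key concept: slice with nested mutation.
Step by step:
`a = [[3, 3], [1, 7], [1, 9]]` → a = [[3, 3], [1, 7], [1, 9]]
`b = a[:]` → b = [[3, 3], [1, 7], [1, 9]]
`c = a[1:]` → c = [[1, 7], [1, 9]]
`a[0].append(470)` → a = [[3, 3, 470], [1, 7], [1, 9]]; b = [[3, 3, 470], [1, 7], [1, 9]]
`a.append([5, 9])` → a = [[3, 3, 470], [1, 7], [1, 9], [5, 9]]
`print(b[0])` → prints [3, 3, 470]
`print(len(b))` → prints 3
`print(c[0])` → prints [1, 7]

Answer:
[3, 3, 470]
3
[1, 7]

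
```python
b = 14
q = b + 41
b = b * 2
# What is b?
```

Trace:
`b = 14` → b = 14
`q = b + 41` → q = 55
`b = b * 2` → b = 28
So b = 28

Answer: 28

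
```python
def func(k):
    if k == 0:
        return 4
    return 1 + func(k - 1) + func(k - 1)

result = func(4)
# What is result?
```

func(k) = 1 + 2·func(k-1), func(0)=4. Closed form: (4+1)·2^4 - 1 = 79.

Answer: 79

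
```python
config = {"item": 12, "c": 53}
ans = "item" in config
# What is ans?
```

Trace:
`config = {"item": 12, "c": 53}` → config = {'item': 12, 'c': 53}
`ans = "item" in config` → ans = True
So ans = True

Answer: True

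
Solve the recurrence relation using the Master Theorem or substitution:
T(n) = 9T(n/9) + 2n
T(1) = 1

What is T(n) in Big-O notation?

By Master Theorem: a=9, b=9, f(n)=2n. Since log_9(9) = 1 and f(n) = Θ(n^1), Case 2 applies. T(n) = O(n log n).

Answer: O(n log n)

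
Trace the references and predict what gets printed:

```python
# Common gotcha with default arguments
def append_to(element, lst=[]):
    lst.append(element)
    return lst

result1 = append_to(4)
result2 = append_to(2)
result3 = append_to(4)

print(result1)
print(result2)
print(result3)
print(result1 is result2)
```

Key concept: mutable default argument gotcha.
Step by step:
`result1 = append_to(4)` → result1 = [4]
`result2 = append_to(2)` → result1 = [4, 2] (same object as result2); result2 = [4, 2] (same object as result1)
`result3 = append_to(4)` → result1 = [4, 2, 4] (same object as result2, result3); result2 = [4, 2, 4] (same object as result1, result3); result3 = [4, 2, 4] (same object as result1, result2)
`print(result1)` → prints [4, 2, 4]
`print(result2)` → prints [4, 2, 4]
`print(result3)` → prints [4, 2, 4]
`print(result1 is result2)` → prints True

Answer:
[4, 2, 4]
[4, 2, 4]
[4, 2, 4]
True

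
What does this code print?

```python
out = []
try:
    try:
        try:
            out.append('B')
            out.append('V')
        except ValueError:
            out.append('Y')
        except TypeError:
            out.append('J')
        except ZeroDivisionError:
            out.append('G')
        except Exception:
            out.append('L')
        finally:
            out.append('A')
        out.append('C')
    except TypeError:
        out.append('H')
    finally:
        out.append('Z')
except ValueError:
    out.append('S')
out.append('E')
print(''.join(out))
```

Execution trace: 'B' (inner try body) → 'V' (inner try body, no exception) → 'A' (inner finally) → 'C' (try body, no exception) → 'Z' (finally) → 'E' (after the try/except). Output: BVACZE

Answer: BVACZE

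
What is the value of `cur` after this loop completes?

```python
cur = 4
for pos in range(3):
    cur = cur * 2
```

Multiply by 2, 3 times: 4 * 2^3 = 32
`cur` takes the values: 4 → 8 → 16 → 32

Answer: 32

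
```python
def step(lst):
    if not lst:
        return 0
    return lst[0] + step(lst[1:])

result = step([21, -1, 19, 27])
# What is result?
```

21 + (-1) + 19 + 27 + 0 = 66

Answer: 66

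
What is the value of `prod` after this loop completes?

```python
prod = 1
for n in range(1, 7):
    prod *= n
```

6! = 720
`prod` takes the values: 1 → 2 → 6 → 24 → 120 → 720

Answer: 720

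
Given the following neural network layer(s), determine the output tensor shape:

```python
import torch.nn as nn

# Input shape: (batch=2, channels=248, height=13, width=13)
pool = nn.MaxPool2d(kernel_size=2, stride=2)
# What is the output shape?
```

Input: (2, 248, 13, 13) -> Output: (2, 248, 6, 6)

Answer: (2, 248, 6, 6)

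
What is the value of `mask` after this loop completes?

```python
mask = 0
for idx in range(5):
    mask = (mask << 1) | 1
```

Build 5 consecutive 1-bits: 0b11111
`mask` takes the values: 0 → 1 → 3 → 7 → 15 → 31

Answer: 31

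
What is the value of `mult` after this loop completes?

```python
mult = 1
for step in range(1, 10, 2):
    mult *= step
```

Product of 1, 3, 5, ... up to 9
`mult` takes the values: 1 → 3 → 15 → 105 → 945

Answer: 945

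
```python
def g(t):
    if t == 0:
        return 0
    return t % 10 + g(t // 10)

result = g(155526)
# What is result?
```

Sum of digits of 155526: 6 + 2 + 5 + 5 + 5 + 1 = 24

Answer: 24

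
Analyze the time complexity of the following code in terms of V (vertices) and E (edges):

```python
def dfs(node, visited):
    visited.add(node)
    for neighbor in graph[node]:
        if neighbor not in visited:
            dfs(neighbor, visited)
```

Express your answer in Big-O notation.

This is Depth-first search (recursive). Time complexity: O(V + E).

Answer: O(V + E)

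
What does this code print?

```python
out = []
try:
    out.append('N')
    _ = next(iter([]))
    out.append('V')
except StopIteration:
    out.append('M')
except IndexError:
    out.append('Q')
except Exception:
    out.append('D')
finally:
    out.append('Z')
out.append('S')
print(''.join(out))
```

Execution trace: 'N' (try body) → 'M' (except StopIteration) → 'Z' (finally) → 'S' (after the try/except). Output: NMZS

Answer: NMZS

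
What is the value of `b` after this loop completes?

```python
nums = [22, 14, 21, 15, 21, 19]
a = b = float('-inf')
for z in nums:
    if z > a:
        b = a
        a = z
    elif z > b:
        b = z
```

Second largest (with repeats) in [22, 14, 21, 15, 21, 19]
`b` takes the values: -inf → 14 → 21

Answer: 21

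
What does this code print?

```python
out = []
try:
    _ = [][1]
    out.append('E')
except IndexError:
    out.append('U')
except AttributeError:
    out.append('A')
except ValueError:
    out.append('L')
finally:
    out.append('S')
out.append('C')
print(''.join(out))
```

Execution trace: 'U' (except IndexError) → 'S' (finally) → 'C' (after the try/except). Output: USC

Answer: USC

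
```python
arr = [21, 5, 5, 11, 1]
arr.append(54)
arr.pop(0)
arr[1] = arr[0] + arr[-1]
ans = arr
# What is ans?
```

Trace:
`arr = [21, 5, 5, 11, 1]` → arr = [21, 5, 5, 11, 1]
`arr.append(54)` → arr = [21, 5, 5, 11, 1, 54]
`arr.pop(0)` → arr = [5, 5, 11, 1, 54]
`arr[1] = arr[0] + arr[-1]` → arr = [5, 59, 11, 1, 54]
`ans = arr` → ans = [5, 59, 11, 1, 54]
So ans = [5, 59, 11, 1, 54]

Answer: [5, 59, 11, 1, 54]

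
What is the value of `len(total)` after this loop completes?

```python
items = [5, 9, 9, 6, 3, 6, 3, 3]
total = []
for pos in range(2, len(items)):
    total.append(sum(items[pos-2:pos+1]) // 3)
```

Number of 3-element averages
`total` takes the values: [] → [7] → [7, 8] → [7, 8, 6] → [7, 8, 6, 5] → [7, 8, 6, 5, 4] → [7, 8, 6, 5, 4, 4]
So `len(total)` = 6

Answer: 6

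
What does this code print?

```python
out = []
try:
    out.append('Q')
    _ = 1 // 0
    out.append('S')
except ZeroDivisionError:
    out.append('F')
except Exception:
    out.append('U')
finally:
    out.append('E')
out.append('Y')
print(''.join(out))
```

Execution trace: 'Q' (try body) → 'F' (except ZeroDivisionError) → 'E' (finally) → 'Y' (after the try/except). Output: QFEY

Answer: QFEY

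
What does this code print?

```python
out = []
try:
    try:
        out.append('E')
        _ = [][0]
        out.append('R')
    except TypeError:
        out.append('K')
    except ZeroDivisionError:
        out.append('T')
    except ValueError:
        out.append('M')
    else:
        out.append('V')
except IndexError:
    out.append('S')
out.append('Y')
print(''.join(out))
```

Execution trace: 'E' (try body) → 'S' (outer except IndexError) → 'Y' (after the try/except). Output: ESY

Answer: ESY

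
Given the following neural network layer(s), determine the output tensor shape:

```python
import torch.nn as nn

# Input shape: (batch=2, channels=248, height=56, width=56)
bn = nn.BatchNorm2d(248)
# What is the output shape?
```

Input: (2, 248, 56, 56) -> Output: (2, 248, 56, 56)

Answer: (2, 248, 56, 56)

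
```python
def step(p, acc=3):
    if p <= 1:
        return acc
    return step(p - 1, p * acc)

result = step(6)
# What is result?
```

Accumulator trace (n, acc): (6, 3) -> (5, 18) -> (4, 90) -> (3, 360) -> (2, 1080) -> (1, 2160) -> return 2160

Answer: 2160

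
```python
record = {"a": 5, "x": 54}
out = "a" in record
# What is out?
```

Trace:
`record = {"a": 5, "x": 54}` → record = {'a': 5, 'x': 54}
`out = "a" in record` → out = True
So out = True

Answer: True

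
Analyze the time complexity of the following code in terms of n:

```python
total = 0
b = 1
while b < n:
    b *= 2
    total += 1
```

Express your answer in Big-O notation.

Each loop level contributes: log n. Multiplying the contributions gives O(log n).

Answer: O(log n)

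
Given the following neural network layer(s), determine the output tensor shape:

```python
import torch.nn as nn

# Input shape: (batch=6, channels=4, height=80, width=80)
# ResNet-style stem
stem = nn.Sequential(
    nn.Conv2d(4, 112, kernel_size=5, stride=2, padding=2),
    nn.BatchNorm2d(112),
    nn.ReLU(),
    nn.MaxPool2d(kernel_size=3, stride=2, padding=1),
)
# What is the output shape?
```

Input: (6, 4, 80, 80) -> after Conv2d 5x5 stride=2: (6, 112, 40, 40) -> Output: (6, 112, 20, 20)

Answer: (6, 112, 20, 20)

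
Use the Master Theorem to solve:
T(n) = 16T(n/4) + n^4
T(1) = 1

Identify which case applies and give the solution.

a=16, b=4, f(n)=n^4. log_4(16) = 2. Since c=4 > 2 and the regularity condition holds (16(n/4)^4 = (16/4^4)n^4 with 16/4^4 < 1), Case 3 applies: T(n) = Θ(f(n)) = O(n^4).

Answer: O(n^4) - Case 3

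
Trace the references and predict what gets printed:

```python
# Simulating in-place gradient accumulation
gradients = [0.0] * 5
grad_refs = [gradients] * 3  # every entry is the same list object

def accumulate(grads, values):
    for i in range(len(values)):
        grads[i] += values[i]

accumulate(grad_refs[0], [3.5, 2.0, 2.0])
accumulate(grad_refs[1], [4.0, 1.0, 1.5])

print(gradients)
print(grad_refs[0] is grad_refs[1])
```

Key concept: gradient accumulation aliasing.
Step by step:
`gradients = [0.0] * 5` → gradients = [0.0, 0.0, 0.0, 0.0, 0.0]
`grad_refs = [gradients] * 3` → grad_refs = [[0.0, 0.0, 0.0, 0.0, 0.0], [0.0, 0.0, 0.0, 0.0, 0.0], [0.0, 0.0, 0.0, 0.0, 0.0]]
`accumulate(grad_refs[0], [3.5, 2.0, 2.0])` → gradients = [3.5, 2.0, 2.0, 0.0, 0.0]; grad_refs = [[3.5, 2.0, 2.0, 0.0, 0.0], [3.5, 2.0, 2.0, 0.0, 0.0], [3.5, 2.0, 2.0, 0.0, 0.0]]
`accumulate(grad_refs[1], [4.0, 1.0, 1.5])` → gradients = [7.5, 3.0, 3.5, 0.0, 0.0]; grad_refs = [[7.5, 3.0, 3.5, 0.0, 0.0], [7.5, 3.0, 3.5, 0.0, 0.0], [7.5, 3.0, 3.5, 0.0, 0.0]]
`print(gradients)` → prints [7.5, 3.0, 3.5, 0.0, 0.0]
`print(grad_refs[0] is grad_refs[1])` → prints True

Answer:
[7.5, 3.0, 3.5, 0.0, 0.0]
True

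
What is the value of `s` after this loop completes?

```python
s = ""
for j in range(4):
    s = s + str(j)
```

Concatenate digits 0 to 3
`s` takes the values: "" → "0" → "01" → "012" → "0123"

Answer: "0123"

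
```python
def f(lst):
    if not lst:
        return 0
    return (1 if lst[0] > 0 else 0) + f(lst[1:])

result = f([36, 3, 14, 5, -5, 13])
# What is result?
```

Count of positive elements in [36, 3, 14, 5, -5, 13] = 5

Answer: 5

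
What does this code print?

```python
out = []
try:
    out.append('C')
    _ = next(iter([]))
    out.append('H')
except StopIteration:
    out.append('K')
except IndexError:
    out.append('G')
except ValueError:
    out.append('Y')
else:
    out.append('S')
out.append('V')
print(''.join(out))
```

Execution trace: 'C' (try body) → 'K' (except StopIteration) → 'V' (after the try/except). Output: CKV

Answer: CKV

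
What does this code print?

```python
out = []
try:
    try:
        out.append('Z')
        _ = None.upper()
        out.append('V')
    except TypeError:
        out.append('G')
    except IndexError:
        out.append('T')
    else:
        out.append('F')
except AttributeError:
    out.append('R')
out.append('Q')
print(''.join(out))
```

Execution trace: 'Z' (try body) → 'R' (outer except AttributeError) → 'Q' (after the try/except). Output: ZRQ

Answer: ZRQ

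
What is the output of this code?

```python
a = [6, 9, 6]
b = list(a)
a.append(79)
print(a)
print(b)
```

Key concept: list() constructor creates copy.
Step by step:
`a = [6, 9, 6]` → a = [6, 9, 6]
`b = list(a)` → b = [6, 9, 6]
`a.append(79)` → a = [6, 9, 6, 79]
`print(a)` → prints [6, 9, 6, 79]
`print(b)` → prints [6, 9, 6]

Answer:
[6, 9, 6, 79]
[6, 9, 6]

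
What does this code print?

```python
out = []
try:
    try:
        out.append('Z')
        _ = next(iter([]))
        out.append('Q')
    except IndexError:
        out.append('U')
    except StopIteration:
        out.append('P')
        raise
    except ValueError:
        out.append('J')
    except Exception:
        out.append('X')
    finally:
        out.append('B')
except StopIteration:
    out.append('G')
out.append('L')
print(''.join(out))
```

Execution trace: 'Z' (try body) → 'P' (except StopIteration) → 'B' (finally) → 'G' (outer except StopIteration) → 'L' (after the try/except). Output: ZPBGL

Answer: ZPBGL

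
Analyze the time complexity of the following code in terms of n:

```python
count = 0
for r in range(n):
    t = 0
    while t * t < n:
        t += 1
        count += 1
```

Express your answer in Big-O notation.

Each loop level contributes: n × √n. Multiplying the contributions gives O(n√n).

Answer: O(n√n)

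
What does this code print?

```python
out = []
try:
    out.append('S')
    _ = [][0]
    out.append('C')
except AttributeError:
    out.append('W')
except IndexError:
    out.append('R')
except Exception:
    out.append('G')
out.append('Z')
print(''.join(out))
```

Execution trace: 'S' (try body) → 'R' (except IndexError) → 'Z' (after the try/except). Output: SRZ

Answer: SRZ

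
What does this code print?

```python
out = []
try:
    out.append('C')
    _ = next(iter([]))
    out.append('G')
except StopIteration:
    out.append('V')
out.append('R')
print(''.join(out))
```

Execution trace: 'C' (try body) → 'V' (except StopIteration) → 'R' (after the try/except). Output: CVR

Answer: CVR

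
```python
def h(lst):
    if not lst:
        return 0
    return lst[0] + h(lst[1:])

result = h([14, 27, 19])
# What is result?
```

14 + 27 + 19 + 0 = 60

Answer: 60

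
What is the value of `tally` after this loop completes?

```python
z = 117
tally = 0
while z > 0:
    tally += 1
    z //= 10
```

Count digits by repeated division by 10
`tally` takes the values: 0 → 1 → 2 → 3

Answer: 3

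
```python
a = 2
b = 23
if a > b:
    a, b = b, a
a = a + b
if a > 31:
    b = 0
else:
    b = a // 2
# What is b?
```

Trace:
`a = 2` → a = 2
`b = 23` → b = 23
`if a > b: ...` → a > b is False → no variable changes
`a = a + b` → a = 25
`if a > 31: ...` → a > 31 is False, take else branch → b = 12
So b = 12

Answer: 12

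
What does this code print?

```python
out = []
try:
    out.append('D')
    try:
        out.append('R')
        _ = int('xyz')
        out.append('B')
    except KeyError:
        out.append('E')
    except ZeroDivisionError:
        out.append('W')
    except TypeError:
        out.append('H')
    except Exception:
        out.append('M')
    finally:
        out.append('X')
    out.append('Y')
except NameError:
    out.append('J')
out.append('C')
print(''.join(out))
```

Execution trace: 'D' (try body) → 'R' (inner try body) → 'M' (inner except Exception) → 'X' (inner finally) → 'Y' (try body, no exception) → 'C' (after the try/except). Output: DRMXYC

Answer: DRMXYC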